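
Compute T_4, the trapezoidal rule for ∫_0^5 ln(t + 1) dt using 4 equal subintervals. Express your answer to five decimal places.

Δt = (5 − 0)/4 = 1.25.
f(0) ≈ 0.00000, f(1.25) ≈ 0.81093, f(2.5) ≈ 1.25276, f(3.75) ≈ 1.55814, f(5) ≈ 1.79176.
T_4 = (Δt/2)·[f(t_0) + 2f(t_1) + 2f(t_2) + 2f(t_3) + f(t_4)].
Sum ≈ 5.64715.

5.64715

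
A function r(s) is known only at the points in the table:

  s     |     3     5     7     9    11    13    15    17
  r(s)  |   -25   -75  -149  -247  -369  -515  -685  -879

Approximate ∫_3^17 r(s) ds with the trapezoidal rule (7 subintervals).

-4984

Δs = 2.
T_7 = (2/2)·[(-25) + 2·(-75) + 2·(-149) + 2·(-247) + 2·(-369) + 2·(-515) + 2·(-685) + (-879)] = -4984.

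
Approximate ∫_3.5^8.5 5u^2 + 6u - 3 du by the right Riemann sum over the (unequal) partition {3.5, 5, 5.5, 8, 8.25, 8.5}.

Subinterval widths: 1.5, 0.5, 2.5, 0.25, 0.25.
Right endpoints: 5, 5.5, 8, 8.25, 8.5.
f(5) = 152, f(5.5) = 181.25, f(8) = 365, f(8.25) = 386.8125, f(8.5) = 409.25.
Sum = Σ Δu_i · f(u_i).
Sum = 1430.140625.

1430.140625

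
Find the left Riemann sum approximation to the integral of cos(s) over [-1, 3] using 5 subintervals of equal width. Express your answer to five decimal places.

1.54174

Δs = (3 − (-1))/5 = 0.8.
Left endpoints: -1, -0.2, 0.6, 1.4, 2.2.
f(-1) ≈ 0.54030, f(-0.2) ≈ 0.98007, f(0.6) ≈ 0.82534, f(1.4) ≈ 0.16997, f(2.2) ≈ -0.58850.
Sum = Δs · [f(-1) + f(-0.2) + f(0.6) + f(1.4) + f(2.2)].
Sum ≈ 1.54174.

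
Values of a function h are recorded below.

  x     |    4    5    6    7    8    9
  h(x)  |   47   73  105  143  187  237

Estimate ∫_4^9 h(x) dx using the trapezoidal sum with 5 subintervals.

650

Δx = 1.
T_5 = (1/2)·[47 + 2·73 + 2·105 + 2·143 + 2·187 + 237] = 650.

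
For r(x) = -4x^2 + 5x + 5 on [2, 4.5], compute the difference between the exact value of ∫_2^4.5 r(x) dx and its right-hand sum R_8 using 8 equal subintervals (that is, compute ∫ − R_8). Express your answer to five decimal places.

Exact integral: ∫_2^4.5 r(x) dx ≈ -57.7083333.
R_8 = -66.07421875.
Error ≈ -57.7083333 − (-66.07421875) ≈ 8.36589.

8.36589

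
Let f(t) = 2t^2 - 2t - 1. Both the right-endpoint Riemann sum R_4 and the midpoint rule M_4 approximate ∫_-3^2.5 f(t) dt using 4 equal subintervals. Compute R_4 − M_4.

R_4 = 17.7890625.
M_4 = 23.93359375.
R_4 − M_4 = -6.14453125.

-6.14453125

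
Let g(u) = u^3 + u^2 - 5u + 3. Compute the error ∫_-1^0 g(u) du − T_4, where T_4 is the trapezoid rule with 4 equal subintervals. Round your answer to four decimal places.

0.0052

Exact integral: ∫_-1^0 g(u) du ≈ 5.583333.
T_4 = 5.578125.
Error ≈ 5.583333 − 5.578125 ≈ 0.0052.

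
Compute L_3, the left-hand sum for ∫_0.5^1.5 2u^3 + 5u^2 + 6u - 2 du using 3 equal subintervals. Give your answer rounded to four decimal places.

Δu = (1.5 − 0.5)/3 = 1/3.
Left endpoints: 0.5, 5/6, 7/6.
f(0.5) = 2.5, f(5/6) = 206/27, f(7/6) = 809/54.
Sum = Δu · [f(0.5) + f(5/6) + f(7/6)].
Sum ≈ 8.3704.

8.3704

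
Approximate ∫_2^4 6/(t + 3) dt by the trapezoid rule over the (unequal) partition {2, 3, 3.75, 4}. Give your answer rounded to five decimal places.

2.02659

Subinterval widths: 1, 0.75, 0.25.
f(2) = 1.2, f(3) = 1, f(3.75) = 8/9, f(4) = 6/7.
On each subinterval the trapezoid contributes (Δt_i/2)·[f(t_{i-1}) + f(t_i)].
Sum ≈ 2.02659.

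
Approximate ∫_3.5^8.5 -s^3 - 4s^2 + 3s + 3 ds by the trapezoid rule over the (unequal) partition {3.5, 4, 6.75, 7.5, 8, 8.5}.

Subinterval widths: 0.5, 2.75, 0.75, 0.5, 0.5.
f(3.5) = -78.375, f(4) = -113, f(6.75) = -466.546875, f(7.5) = -621.375, f(8) = -741, f(8.5) = -874.625.
On each subinterval the trapezoid contributes (Δs_i/2)·[f(s_{i-1}) + f(s_i)].
Sum = -1997.19140625.

-1997.19140625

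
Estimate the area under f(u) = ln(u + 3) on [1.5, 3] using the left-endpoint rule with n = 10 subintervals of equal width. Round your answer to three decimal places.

Δu = (3 − 1.5)/10 = 0.15.
Left endpoints: 1.5, 1.65, 1.8, 1.95, 2.1, 2.25, 2.4, 2.55, 2.7, 2.85.
f(1.5) ≈ 1.504, f(1.65) ≈ 1.537, f(1.8) ≈ 1.569, f(1.95) ≈ 1.599, f(2.1) ≈ 1.629, f(2.25) ≈ 1.658, f(2.4) ≈ 1.686, f(2.55) ≈ 1.714, f(2.7) ≈ 1.740, f(2.85) ≈ 1.766.
Sum = Δu · [f(1.5) + f(1.65) + f(1.8) + ...].
Sum ≈ 2.461.

2.461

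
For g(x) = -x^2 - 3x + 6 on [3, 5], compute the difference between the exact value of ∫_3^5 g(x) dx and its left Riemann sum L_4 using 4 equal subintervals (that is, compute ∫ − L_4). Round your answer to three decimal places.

Exact integral: ∫_3^5 g(x) dx ≈ -44.66667.
L_4 = -39.25.
Error ≈ -44.66667 − (-39.25) ≈ -5.417.

-5.417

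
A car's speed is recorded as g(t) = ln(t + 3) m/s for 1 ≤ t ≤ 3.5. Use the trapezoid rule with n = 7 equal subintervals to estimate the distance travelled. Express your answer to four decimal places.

4.1205

Δt = (3.5 − 1)/7 = 5/14.
g(1) ≈ 1.3863, g(19/14) ≈ 1.4718, g(12/7) ≈ 1.5506, g(29/14) ≈ 1.6236, g(17/7) ≈ 1.6917, g(39/14) ≈ 1.7554, g(22/7) ≈ 1.8153, g(3.5) ≈ 1.8718.
T_7 = (Δt/2)·[g(t_0) + 2g(t_1) + ... + 2g(t_{6}) + g(t_7)].
Sum ≈ 4.1205.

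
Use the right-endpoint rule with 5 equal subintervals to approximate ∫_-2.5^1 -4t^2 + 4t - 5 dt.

-39.06

Δt = (1 − (-2.5))/5 = 0.7.
Right endpoints: -1.8, -1.1, -0.4, 0.3, 1.
f(-1.8) = -25.16, f(-1.1) = -14.24, f(-0.4) = -7.24, f(0.3) = -4.16, f(1) = -5.
Sum = Δt · [f(-1.8) + f(-1.1) + f(-0.4) + f(0.3) + f(1)].
Sum = -39.06.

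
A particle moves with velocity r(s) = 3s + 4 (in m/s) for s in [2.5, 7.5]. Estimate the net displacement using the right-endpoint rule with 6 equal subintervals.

101.25

Δs = (7.5 − 2.5)/6 = 5/6.
Right endpoints: 10/3, 25/6, 5, 35/6, 20/3, 7.5.
r(10/3) = 14, r(25/6) = 16.5, r(5) = 19, r(35/6) = 21.5, r(20/3) = 24, r(7.5) = 26.5.
Sum = Δs · [r(10/3) + r(25/6) + r(5) + ...].
Sum = 101.25.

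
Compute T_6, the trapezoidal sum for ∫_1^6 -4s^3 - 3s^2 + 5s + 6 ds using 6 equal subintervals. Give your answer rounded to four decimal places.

-1418.5417

Δs = (6 − 1)/6 = 5/6.
f(1) = 4, f(11/6) = -2113/108, f(8/3) = -2102/27, f(3.5) = -184.75, f(13/3) = -9562/27, f(31/6) = -64793/108, f(6) = -936.
T_6 = (Δs/2)·[f(s_0) + 2f(s_1) + ... + 2f(s_{5}) + f(s_6)].
Sum ≈ -1418.5417.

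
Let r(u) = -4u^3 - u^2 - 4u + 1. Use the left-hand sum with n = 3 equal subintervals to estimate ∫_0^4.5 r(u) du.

-221.625

Δu = (4.5 − 0)/3 = 1.5.
Left endpoints: 0, 1.5, 3.
r(0) = 1, r(1.5) = -20.75, r(3) = -128.
Sum = Δu · [r(0) + r(1.5) + r(3)].
Sum = -221.625.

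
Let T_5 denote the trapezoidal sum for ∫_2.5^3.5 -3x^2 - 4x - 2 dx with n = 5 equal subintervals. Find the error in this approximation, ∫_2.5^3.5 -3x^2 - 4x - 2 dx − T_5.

Exact integral: ∫_2.5^3.5 f(x) dx = -41.25.
T_5 = -41.27.
Error = -41.25 − (-41.27) = 0.02.

0.02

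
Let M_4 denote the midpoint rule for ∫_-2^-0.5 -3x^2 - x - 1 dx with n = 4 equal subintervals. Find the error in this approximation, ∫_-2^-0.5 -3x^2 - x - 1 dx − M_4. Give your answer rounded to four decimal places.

-0.0527

Exact integral: ∫_-2^-0.5 f(x) dx = -7.5.
M_4 ≈ -7.447266.
Error ≈ -7.5 − (-7.447266) ≈ -0.0527.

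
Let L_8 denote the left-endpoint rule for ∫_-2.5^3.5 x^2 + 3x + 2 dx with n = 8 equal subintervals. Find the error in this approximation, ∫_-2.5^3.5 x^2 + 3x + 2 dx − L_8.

8.4375

Exact integral: ∫_-2.5^3.5 f(x) dx = 40.5.
L_8 = 32.0625.
Error = 40.5 − 32.0625 = 8.4375.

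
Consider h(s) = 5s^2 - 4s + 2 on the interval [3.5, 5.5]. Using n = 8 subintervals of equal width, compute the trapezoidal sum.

Δs = (5.5 − 3.5)/8 = 0.25.
h(3.5) = 49.25, h(3.75) = 57.3125, h(4) = 66, h(4.25) = 75.3125, h(4.5) = 85.25, h(4.75) = 95.8125, h(5) = 107, h(5.25) = 118.8125, h(5.5) = 131.25.
T_8 = (Δs/2)·[h(s_0) + 2h(s_1) + ... + 2h(s_{7}) + h(s_8)].
Sum = 173.9375.

173.9375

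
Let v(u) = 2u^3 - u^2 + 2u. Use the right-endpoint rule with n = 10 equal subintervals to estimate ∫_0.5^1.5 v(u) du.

Δu = (1.5 − 0.5)/10 = 0.1.
Right endpoints: 0.6, 0.7, 0.8, 0.9, 1, 1.1, 1.2, 1.3, 1.4, 1.5.
v(0.6) = 1.272, v(0.7) = 1.596, v(0.8) = 1.984, v(0.9) = 2.448, v(1) = 3, v(1.1) = 3.652, v(1.2) = 4.416, v(1.3) = 5.304, v(1.4) = 6.328, v(1.5) = 7.5.
Sum = Δu · [v(0.6) + v(0.7) + v(0.8) + ...].
Sum = 3.75.

3.75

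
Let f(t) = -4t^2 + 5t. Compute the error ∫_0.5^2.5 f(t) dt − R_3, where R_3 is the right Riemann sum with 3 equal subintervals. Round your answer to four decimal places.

5.2593

Exact integral: ∫_0.5^2.5 f(t) dt ≈ -5.666667.
R_3 ≈ -10.925926.
Error ≈ -5.666667 − (-10.925926) ≈ 5.2593.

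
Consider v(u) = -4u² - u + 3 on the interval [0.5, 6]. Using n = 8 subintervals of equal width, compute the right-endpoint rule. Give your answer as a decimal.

Δu = (6 − 0.5)/8 = 0.6875.
Right endpoints: 1.1875, 1.875, 2.5625, 3.25, 3.9375, 4.625, 5.3125, 6.
v(1.1875) = -3.828125, v(1.875) = -12.9375, v(2.5625) = -25.828125, v(3.25) = -42.5, v(3.9375) = -62.953125, v(4.625) = -87.1875, v(5.3125) = -115.203125, v(6) = -147.
Sum = Δu · [v(1.1875) + v(1.875) + v(2.5625) + ...].
Sum = -341.98828125.

-341.98828125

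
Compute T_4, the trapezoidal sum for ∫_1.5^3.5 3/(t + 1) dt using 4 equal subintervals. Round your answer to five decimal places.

Δt = (3.5 − 1.5)/4 = 0.5.
f(1.5) = 1.2, f(2) = 1, f(2.5) = 6/7, f(3) = 0.75, f(3.5) = 2/3.
T_4 = (Δt/2)·[f(t_0) + 2f(t_1) + 2f(t_2) + 2f(t_3) + f(t_4)].
Sum ≈ 1.77024.

1.77024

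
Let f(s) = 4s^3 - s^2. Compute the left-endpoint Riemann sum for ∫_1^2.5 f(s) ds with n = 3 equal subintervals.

Δs = (2.5 − 1)/3 = 0.5.
Left endpoints: 1, 1.5, 2.
f(1) = 3, f(1.5) = 11.25, f(2) = 28.
Sum = Δs · [f(1) + f(1.5) + f(2)].
Sum = 21.125.

21.125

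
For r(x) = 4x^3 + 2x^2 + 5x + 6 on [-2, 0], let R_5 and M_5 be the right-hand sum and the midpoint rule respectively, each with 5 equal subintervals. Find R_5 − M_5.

6

R_5 = -2.4.
M_5 = -8.4.
R_5 − M_5 = 6.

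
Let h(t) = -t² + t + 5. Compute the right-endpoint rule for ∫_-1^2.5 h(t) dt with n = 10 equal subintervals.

14.205625

Δt = (2.5 − (-1))/10 = 0.35.
Right endpoints: -0.65, -0.3, 0.05, 0.4, 0.75, 1.1, 1.45, 1.8, 2.15, 2.5.
h(-0.65) = 3.9275, h(-0.3) = 4.61, h(0.05) = 5.0475, h(0.4) = 5.24, h(0.75) = 5.1875, h(1.1) = 4.89, h(1.45) = 4.3475, h(1.8) = 3.56, h(2.15) = 2.5275, h(2.5) = 1.25.
Sum = Δt · [h(-0.65) + h(-0.3) + h(0.05) + ...].
Sum = 14.205625.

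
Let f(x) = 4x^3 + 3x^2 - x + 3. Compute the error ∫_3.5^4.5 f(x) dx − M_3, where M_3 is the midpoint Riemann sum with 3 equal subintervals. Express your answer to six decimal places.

Exact integral: ∫_3.5^4.5 f(x) dx = 307.25.
M_3 ≈ 306.77777778.
Error ≈ 307.25 − 306.77777778 ≈ 0.472222.

0.472222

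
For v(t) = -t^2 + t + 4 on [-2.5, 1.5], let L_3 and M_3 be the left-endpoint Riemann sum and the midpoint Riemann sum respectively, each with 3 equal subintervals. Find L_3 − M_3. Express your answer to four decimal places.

L_3 ≈ 1.148148.
M_3 ≈ 8.259259.
L_3 − M_3 ≈ -7.1111.

-7.1111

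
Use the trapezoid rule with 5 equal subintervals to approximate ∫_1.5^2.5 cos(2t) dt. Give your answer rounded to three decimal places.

-0.543

Δt = (2.5 − 1.5)/5 = 0.2.
f(1.5) ≈ -0.990, f(1.7) ≈ -0.967, f(1.9) ≈ -0.791, f(2.1) ≈ -0.490, f(2.3) ≈ -0.112, f(2.5) ≈ 0.284.
T_5 = (Δt/2)·[f(t_0) + 2f(t_1) + ... + 2f(t_{4}) + f(t_5)].
Sum ≈ -0.543.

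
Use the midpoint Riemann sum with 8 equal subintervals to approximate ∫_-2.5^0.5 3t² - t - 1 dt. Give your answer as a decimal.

15.64453125

Δt = (0.5 − (-2.5))/8 = 0.375.
Midpoints: -2.3125, -1.9375, -1.5625, -1.1875, -0.8125, -0.4375, -0.0625, 0.3125.
f(-2.3125) = 17.35546875, f(-1.9375) = 12.19921875, f(-1.5625) = 7.88671875, f(-1.1875) = 4.41796875, f(-0.8125) = 1.79296875, f(-0.4375) = 0.01171875, f(-0.0625) = -0.92578125, f(0.3125) = -1.01953125.
Sum = Δt · [f(-2.3125) + f(-1.9375) + f(-1.5625) + ...].
Sum = 15.64453125.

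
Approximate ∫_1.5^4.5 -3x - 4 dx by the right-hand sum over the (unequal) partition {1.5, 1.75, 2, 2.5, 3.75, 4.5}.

Subinterval widths: 0.25, 0.25, 0.5, 1.25, 0.75.
Right endpoints: 1.75, 2, 2.5, 3.75, 4.5.
f(1.75) = -9.25, f(2) = -10, f(2.5) = -11.5, f(3.75) = -15.25, f(4.5) = -17.5.
Sum = Σ Δx_i · f(x_i).
Sum = -42.75.

-42.75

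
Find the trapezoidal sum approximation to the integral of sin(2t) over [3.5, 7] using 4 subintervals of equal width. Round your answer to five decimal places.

Δt = (7 − 3.5)/4 = 0.875.
f(3.5) ≈ 0.65699, f(4.375) ≈ 0.62472, f(5.25) ≈ -0.87970, f(6.125) ≈ -0.31112, f(7) ≈ 0.99061.
T_4 = (Δt/2)·[f(t_0) + 2f(t_1) + 2f(t_2) + 2f(t_3) + f(t_4)].
Sum ≈ 0.22549.

0.22549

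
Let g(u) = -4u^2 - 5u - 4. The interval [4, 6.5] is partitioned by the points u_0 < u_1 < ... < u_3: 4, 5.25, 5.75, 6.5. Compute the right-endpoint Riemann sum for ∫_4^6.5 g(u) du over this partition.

Subinterval widths: 1.25, 0.5, 0.75.
Right endpoints: 5.25, 5.75, 6.5.
g(5.25) = -140.5, g(5.75) = -165, g(6.5) = -205.5.
Sum = Σ Δu_i · g(u_i).
Sum = -412.25.

-412.25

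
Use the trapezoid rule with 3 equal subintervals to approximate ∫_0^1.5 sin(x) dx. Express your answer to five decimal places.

0.90982

Δx = (1.5 − 0)/3 = 0.5.
f(0) ≈ 0.00000, f(0.5) ≈ 0.47943, f(1) ≈ 0.84147, f(1.5) ≈ 0.99749.
T_3 = (Δx/2)·[f(x_0) + 2f(x_1) + 2f(x_2) + f(x_3)].
Sum ≈ 0.90982.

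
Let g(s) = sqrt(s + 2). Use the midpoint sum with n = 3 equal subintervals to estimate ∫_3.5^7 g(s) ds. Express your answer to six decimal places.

9.403535

Δs = (7 − 3.5)/3 = 7/6.
Midpoints: 49/12, 5.25, 77/12.
g(49/12) ≈ 2.466441, g(5.25) ≈ 2.692582, g(77/12) ≈ 2.901149.
Sum = Δs · [g(49/12) + g(5.25) + g(77/12)].
Sum ≈ 9.403535.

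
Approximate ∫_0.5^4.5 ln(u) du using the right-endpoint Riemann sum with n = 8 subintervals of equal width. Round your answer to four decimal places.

3.6283

Δu = (4.5 − 0.5)/8 = 0.5.
Right endpoints: 1, 1.5, 2, 2.5, 3, 3.5, 4, 4.5.
f(1) ≈ 0.0000, f(1.5) ≈ 0.4055, f(2) ≈ 0.6931, f(2.5) ≈ 0.9163, f(3) ≈ 1.0986, f(3.5) ≈ 1.2528, f(4) ≈ 1.3863, f(4.5) ≈ 1.5041.
Sum = Δu · [f(1) + f(1.5) + f(2) + ...].
Sum ≈ 3.6283.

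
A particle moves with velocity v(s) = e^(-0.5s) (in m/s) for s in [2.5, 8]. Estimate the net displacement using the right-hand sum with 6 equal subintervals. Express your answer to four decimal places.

Δs = (8 − 2.5)/6 = 11/12.
Right endpoints: 41/12, 13/3, 5.25, 37/6, 85/12, 8.
v(41/12) ≈ 0.1812, v(13/3) ≈ 0.1146, v(5.25) ≈ 0.0724, v(37/6) ≈ 0.0458, v(85/12) ≈ 0.0290, v(8) ≈ 0.0183.
Sum = Δs · [v(41/12) + v(13/3) + v(5.25) + ...].
Sum ≈ 0.4228.

0.4228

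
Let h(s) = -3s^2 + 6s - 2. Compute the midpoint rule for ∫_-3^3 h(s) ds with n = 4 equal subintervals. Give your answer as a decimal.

Δs = (3 − (-3))/4 = 1.5.
Midpoints: -2.25, -0.75, 0.75, 2.25.
h(-2.25) = -30.6875, h(-0.75) = -8.1875, h(0.75) = 0.8125, h(2.25) = -3.6875.
Sum = Δs · [h(-2.25) + h(-0.75) + h(0.75) + h(2.25)].
Sum = -62.625.

-62.625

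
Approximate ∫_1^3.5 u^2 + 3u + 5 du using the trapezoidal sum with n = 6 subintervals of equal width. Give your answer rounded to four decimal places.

Δu = (3.5 − 1)/6 = 5/12.
f(1) = 9, f(17/12) = 1621/144, f(11/6) = 499/36, f(2.25) = 16.8125, f(8/3) = 181/9, f(37/12) = 3421/144, f(3.5) = 27.75.
T_6 = (Δu/2)·[f(u_0) + 2f(u_1) + ... + 2f(u_{5}) + f(u_6)].
Sum ≈ 43.4057.

43.4057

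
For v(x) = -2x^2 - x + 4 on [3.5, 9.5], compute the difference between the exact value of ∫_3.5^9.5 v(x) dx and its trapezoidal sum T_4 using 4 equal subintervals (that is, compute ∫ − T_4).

4.5

Exact integral: ∫_3.5^9.5 v(x) dx = -558.
T_4 = -562.5.
Error = -558 − (-562.5) = 4.5.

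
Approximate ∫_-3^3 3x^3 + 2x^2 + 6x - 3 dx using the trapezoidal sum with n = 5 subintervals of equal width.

20.88

Δx = (3 − (-3))/5 = 1.2.
f(-3) = -84, f(-1.8) = -24.816, f(-0.6) = -6.528, f(0.6) = 1.968, f(1.8) = 31.776, f(3) = 114.
T_5 = (Δx/2)·[f(x_0) + 2f(x_1) + ... + 2f(x_{4}) + f(x_5)].
Sum = 20.88.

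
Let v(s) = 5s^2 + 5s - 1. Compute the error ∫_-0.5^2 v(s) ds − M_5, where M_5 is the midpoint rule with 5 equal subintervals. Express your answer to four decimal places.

0.2604

Exact integral: ∫_-0.5^2 v(s) ds ≈ 20.416667.
M_5 = 20.15625.
Error ≈ 20.416667 − 20.15625 ≈ 0.2604.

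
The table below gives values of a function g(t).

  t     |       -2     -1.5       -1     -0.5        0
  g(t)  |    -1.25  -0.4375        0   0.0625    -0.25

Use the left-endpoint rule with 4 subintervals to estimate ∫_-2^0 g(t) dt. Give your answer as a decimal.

-0.8125

Δt = 0.5.
Sum = 0.5·[(-1.25) + (-0.4375) + 0 + 0.0625] = -0.8125.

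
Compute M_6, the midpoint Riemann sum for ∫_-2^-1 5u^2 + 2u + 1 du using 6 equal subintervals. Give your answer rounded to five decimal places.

Δu = (-1 − (-2))/6 = 1/6.
Midpoints: -23/12, -1.75, -19/12, -17/12, -1.25, -13/12.
f(-23/12) = 2237/144, f(-1.75) = 12.8125, f(-19/12) = 1493/144, f(-17/12) = 1181/144, f(-1.25) = 6.3125, f(-13/12) = 677/144.
Sum = Δu · [f(-23/12) + f(-1.75) + f(-19/12) + ...].
Sum ≈ 9.65509.

9.65509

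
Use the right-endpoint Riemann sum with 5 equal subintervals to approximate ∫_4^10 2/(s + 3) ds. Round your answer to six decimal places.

1.162422

Δs = (10 − 4)/5 = 1.2.
Right endpoints: 5.2, 6.4, 7.6, 8.8, 10.
f(5.2) = 10/41, f(6.4) = 10/47, f(7.6) = 10/53, f(8.8) = 10/59, f(10) = 2/13.
Sum = Δs · [f(5.2) + f(6.4) + f(7.6) + f(8.8) + f(10)].
Sum ≈ 1.162422.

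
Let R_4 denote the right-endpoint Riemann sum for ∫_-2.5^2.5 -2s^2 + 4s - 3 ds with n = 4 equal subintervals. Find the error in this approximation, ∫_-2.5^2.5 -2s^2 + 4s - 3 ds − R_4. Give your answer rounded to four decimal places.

Exact integral: ∫_-2.5^2.5 f(s) ds ≈ -35.833333.
R_4 = -25.9375.
Error ≈ -35.833333 − (-25.9375) ≈ -9.8958.

-9.8958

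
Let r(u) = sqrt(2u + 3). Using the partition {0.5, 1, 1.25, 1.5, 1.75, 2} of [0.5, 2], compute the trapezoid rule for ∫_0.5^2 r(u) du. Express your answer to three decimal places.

3.505

Subinterval widths: 0.5, 0.25, 0.25, 0.25, 0.25.
r(0.5) ≈ 2.000, r(1) ≈ 2.236, r(1.25) ≈ 2.345, r(1.5) ≈ 2.449, r(1.75) ≈ 2.550, r(2) ≈ 2.646.
On each subinterval the trapezoid contributes (Δu_i/2)·[r(u_{i-1}) + r(u_i)].
Sum ≈ 3.505.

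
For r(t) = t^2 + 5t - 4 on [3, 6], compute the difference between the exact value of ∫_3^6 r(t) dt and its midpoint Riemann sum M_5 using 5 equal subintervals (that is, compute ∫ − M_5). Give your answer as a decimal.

0.09

Exact integral: ∫_3^6 r(t) dt = 118.5.
M_5 = 118.41.
Error = 118.5 − 118.41 = 0.09.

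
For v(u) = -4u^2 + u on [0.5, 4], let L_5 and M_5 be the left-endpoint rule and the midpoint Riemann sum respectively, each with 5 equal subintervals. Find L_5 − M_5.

19.11

L_5 = -57.61.
M_5 = -76.72.
L_5 − M_5 = 19.11.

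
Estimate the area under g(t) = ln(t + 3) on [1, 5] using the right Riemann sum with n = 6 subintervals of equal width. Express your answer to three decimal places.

7.317

Δt = (5 − 1)/6 = 2/3.
Right endpoints: 5/3, 7/3, 3, 11/3, 13/3, 5.
g(5/3) ≈ 1.540, g(7/3) ≈ 1.674, g(3) ≈ 1.792, g(11/3) ≈ 1.897, g(13/3) ≈ 1.992, g(5) ≈ 2.079.
Sum = Δt · [g(5/3) + g(7/3) + g(3) + ...].
Sum ≈ 7.317.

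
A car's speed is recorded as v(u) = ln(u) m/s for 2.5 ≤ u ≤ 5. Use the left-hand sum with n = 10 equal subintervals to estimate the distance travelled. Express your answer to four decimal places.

Δu = (5 − 2.5)/10 = 0.25.
Left endpoints: 2.5, 2.75, 3, 3.25, 3.5, 3.75, 4, 4.25, 4.5, 4.75.
v(2.5) ≈ 0.9163, v(2.75) ≈ 1.0116, v(3) ≈ 1.0986, v(3.25) ≈ 1.1787, v(3.5) ≈ 1.2528, v(3.75) ≈ 1.3218, v(4) ≈ 1.3863, v(4.25) ≈ 1.4469, v(4.5) ≈ 1.5041, v(4.75) ≈ 1.5581.
Sum = Δu · [v(2.5) + v(2.75) + v(3) + ...].
Sum ≈ 3.1688.

3.1688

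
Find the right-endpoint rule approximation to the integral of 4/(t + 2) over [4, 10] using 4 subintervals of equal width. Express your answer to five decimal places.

2.53810

Δt = (10 − 4)/4 = 1.5.
Right endpoints: 5.5, 7, 8.5, 10.
f(5.5) = 8/15, f(7) = 4/9, f(8.5) = 8/21, f(10) = 1/3.
Sum = Δt · [f(5.5) + f(7) + f(8.5) + f(10)].
Sum ≈ 2.53810.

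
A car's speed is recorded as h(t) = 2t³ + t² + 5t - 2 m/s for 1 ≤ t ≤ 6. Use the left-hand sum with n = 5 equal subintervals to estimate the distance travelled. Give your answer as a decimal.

570

Δt = (6 − 1)/5 = 1.
Left endpoints: 1, 2, 3, 4, 5.
h(1) = 6, h(2) = 28, h(3) = 76, h(4) = 162, h(5) = 298.
Sum = Δt · [h(1) + h(2) + h(3) + h(4) + h(5)].
Sum = 570.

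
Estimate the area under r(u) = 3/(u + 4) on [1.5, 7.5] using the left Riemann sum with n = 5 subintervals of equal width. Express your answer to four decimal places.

2.3927

Δu = (7.5 − 1.5)/5 = 1.2.
Left endpoints: 1.5, 2.7, 3.9, 5.1, 6.3.
r(1.5) = 6/11, r(2.7) = 30/67, r(3.9) = 30/79, r(5.1) = 30/91, r(6.3) = 30/103.
Sum = Δu · [r(1.5) + r(2.7) + r(3.9) + r(5.1) + r(6.3)].
Sum ≈ 2.3927.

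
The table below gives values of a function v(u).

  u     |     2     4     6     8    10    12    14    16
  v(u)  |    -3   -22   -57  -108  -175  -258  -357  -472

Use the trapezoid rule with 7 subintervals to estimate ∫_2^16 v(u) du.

-2429

Δu = 2.
T_7 = (2/2)·[(-3) + 2·(-22) + 2·(-57) + 2·(-108) + 2·(-175) + 2·(-258) + 2·(-357) + (-472)] = -2429.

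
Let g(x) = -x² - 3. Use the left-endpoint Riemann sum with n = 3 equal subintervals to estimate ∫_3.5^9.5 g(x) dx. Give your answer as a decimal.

Δx = (9.5 − 3.5)/3 = 2.
Left endpoints: 3.5, 5.5, 7.5.
g(3.5) = -15.25, g(5.5) = -33.25, g(7.5) = -59.25.
Sum = Δx · [g(3.5) + g(5.5) + g(7.5)].
Sum = -215.5.

-215.5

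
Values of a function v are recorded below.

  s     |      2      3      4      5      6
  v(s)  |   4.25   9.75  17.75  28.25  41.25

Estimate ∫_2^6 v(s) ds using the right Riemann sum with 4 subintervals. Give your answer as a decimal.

Δs = 1.
Sum = 1·[9.75 + 17.75 + 28.25 + 41.25] = 97.

97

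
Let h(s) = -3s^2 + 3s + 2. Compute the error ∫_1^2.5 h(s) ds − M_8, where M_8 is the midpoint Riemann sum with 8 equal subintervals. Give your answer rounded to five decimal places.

Exact integral: ∫_1^2.5 h(s) ds = -3.75.
M_8 ≈ -3.7368164.
Error ≈ -3.75 − (-3.7368164) ≈ -0.01318.

-0.01318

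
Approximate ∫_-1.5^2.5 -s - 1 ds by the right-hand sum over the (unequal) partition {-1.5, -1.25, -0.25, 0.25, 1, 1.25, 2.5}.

Subinterval widths: 0.25, 1, 0.5, 0.75, 0.25, 1.25.
Right endpoints: -1.25, -0.25, 0.25, 1, 1.25, 2.5.
f(-1.25) = 0.25, f(-0.25) = -0.75, f(0.25) = -1.25, f(1) = -2, f(1.25) = -2.25, f(2.5) = -3.5.
Sum = Σ Δs_i · f(s_i).
Sum = -7.75.

-7.75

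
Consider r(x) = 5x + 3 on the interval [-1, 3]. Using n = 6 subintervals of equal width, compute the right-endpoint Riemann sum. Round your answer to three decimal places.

38.667

Δx = (3 − (-1))/6 = 2/3.
Right endpoints: -1/3, 1/3, 1, 5/3, 7/3, 3.
r(-1/3) = 4/3, r(1/3) = 14/3, r(1) = 8, r(5/3) = 34/3, r(7/3) = 44/3, r(3) = 18.
Sum = Δx · [r(-1/3) + r(1/3) + r(1) + ...].
Sum ≈ 38.667.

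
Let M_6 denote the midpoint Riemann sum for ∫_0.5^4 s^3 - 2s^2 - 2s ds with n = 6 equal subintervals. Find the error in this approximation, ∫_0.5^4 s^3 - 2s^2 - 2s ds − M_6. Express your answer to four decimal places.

Exact integral: ∫_0.5^4 f(s) ds ≈ 5.651042.
M_6 ≈ 5.179615.
Error ≈ 5.651042 − 5.179615 ≈ 0.4714.

0.4714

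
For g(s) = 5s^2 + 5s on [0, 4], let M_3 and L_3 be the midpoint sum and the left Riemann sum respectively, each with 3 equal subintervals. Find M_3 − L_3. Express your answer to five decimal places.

57.77778

M_3 ≈ 143.7037037.
L_3 ≈ 85.9259259.
M_3 − L_3 ≈ 57.77778.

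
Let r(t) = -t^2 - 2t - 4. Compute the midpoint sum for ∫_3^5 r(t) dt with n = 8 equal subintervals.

-56.65625

Δt = (5 − 3)/8 = 0.25.
Midpoints: 3.125, 3.375, 3.625, 3.875, 4.125, 4.375, 4.625, 4.875.
r(3.125) = -20.015625, r(3.375) = -22.140625, r(3.625) = -24.390625, r(3.875) = -26.765625, r(4.125) = -29.265625, r(4.375) = -31.890625, r(4.625) = -34.640625, r(4.875) = -37.515625.
Sum = Δt · [r(3.125) + r(3.375) + r(3.625) + ...].
Sum = -56.65625.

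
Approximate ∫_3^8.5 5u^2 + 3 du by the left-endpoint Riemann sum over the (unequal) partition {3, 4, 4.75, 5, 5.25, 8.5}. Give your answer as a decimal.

628.84375

Subinterval widths: 1, 0.75, 0.25, 0.25, 3.25.
Left endpoints: 3, 4, 4.75, 5, 5.25.
f(3) = 48, f(4) = 83, f(4.75) = 115.8125, f(5) = 128, f(5.25) = 140.8125.
Sum = Σ Δu_i · f(u_i).
Sum = 628.84375.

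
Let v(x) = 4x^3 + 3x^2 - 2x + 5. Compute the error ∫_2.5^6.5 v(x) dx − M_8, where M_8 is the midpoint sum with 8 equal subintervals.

4.75

Exact integral: ∫_2.5^6.5 v(x) dx = 1989.
M_8 = 1984.25.
Error = 1989 − 1984.25 = 4.75.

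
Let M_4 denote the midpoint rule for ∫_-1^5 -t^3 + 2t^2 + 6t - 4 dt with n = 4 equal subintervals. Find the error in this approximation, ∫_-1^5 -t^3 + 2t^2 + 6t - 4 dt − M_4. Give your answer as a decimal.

-4.5

Exact integral: ∫_-1^5 f(t) dt = -24.
M_4 = -19.5.
Error = -24 − (-19.5) = -4.5.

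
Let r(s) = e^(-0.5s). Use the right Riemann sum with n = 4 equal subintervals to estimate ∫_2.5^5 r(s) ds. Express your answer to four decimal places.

0.3483

Δs = (5 − 2.5)/4 = 0.625.
Right endpoints: 3.125, 3.75, 4.375, 5.
r(3.125) ≈ 0.2096, r(3.75) ≈ 0.1534, r(4.375) ≈ 0.1122, r(5) ≈ 0.0821.
Sum = Δs · [r(3.125) + r(3.75) + r(4.375) + r(5)].
Sum ≈ 0.3483.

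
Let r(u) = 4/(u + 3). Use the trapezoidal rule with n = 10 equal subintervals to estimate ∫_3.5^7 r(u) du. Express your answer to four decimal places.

Δu = (7 − 3.5)/10 = 0.35.
r(3.5) = 8/13, r(3.85) = 80/137, r(4.2) = 5/9, r(4.55) = 80/151, r(4.9) = 40/79, r(5.25) = 16/33, r(5.6) = 20/43, r(5.95) = 80/179, r(6.3) = 40/93, r(6.65) = 80/193, r(7) = 0.4.
T_10 = (Δu/2)·[r(u_0) + 2r(u_1) + ... + 2r(u_{9}) + r(u_10)].
Sum ≈ 1.7237.

1.7237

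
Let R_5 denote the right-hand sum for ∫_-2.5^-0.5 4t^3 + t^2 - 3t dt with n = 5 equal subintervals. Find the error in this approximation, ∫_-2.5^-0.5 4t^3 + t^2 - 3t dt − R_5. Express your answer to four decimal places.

-9.0933

Exact integral: ∫_-2.5^-0.5 f(t) dt ≈ -24.833333.
R_5 = -15.74.
Error ≈ -24.833333 − (-15.74) ≈ -9.0933.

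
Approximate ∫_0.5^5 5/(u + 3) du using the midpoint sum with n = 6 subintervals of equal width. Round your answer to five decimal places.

Δu = (5 − 0.5)/6 = 0.75.
Midpoints: 0.875, 1.625, 2.375, 3.125, 3.875, 4.625.
f(0.875) = 40/31, f(1.625) = 40/37, f(2.375) = 40/43, f(3.125) = 40/49, f(3.875) = 8/11, f(4.625) = 40/61.
Sum = Δu · [f(0.875) + f(1.625) + f(2.375) + ...].
Sum ≈ 4.12573.

4.12573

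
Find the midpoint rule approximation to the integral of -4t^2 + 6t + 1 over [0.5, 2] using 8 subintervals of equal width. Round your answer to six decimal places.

Δt = (2 − 0.5)/8 = 0.1875.
Midpoints: 0.59375, 0.78125, 0.96875, 1.15625, 1.34375, 1.53125, 1.71875, 1.90625.
f(0.59375) = 3.15234375, f(0.78125) = 3.24609375, f(0.96875) = 3.05859375, f(1.15625) = 2.58984375, f(1.34375) = 1.83984375, f(1.53125) = 0.80859375, f(1.71875) = -0.50390625, f(1.90625) = -2.09765625.
Sum = Δt · [f(0.59375) + f(0.78125) + f(0.96875) + ...].
Sum ≈ 2.267578.

2.267578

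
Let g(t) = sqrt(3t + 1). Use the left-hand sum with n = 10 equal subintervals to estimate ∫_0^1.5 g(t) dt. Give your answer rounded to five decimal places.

Δt = (1.5 − 0)/10 = 0.15.
Left endpoints: 0, 0.15, 0.3, 0.45, 0.6, 0.75, 0.9, 1.05, 1.2, 1.35.
g(0) ≈ 1.00000, g(0.15) ≈ 1.20416, g(0.3) ≈ 1.37840, g(0.45) ≈ 1.53297, g(0.6) ≈ 1.67332, g(0.75) ≈ 1.80278, g(0.9) ≈ 1.92354, g(1.05) ≈ 2.03715, g(1.2) ≈ 2.14476, g(1.35) ≈ 2.24722.
Sum = Δt · [g(0) + g(0.15) + g(0.3) + ...].
Sum ≈ 2.54165.

2.54165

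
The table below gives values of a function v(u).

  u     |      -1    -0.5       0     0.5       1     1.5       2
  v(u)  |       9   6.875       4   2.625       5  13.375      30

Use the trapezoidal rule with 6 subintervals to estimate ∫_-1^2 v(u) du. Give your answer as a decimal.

Δu = 0.5.
T_6 = (0.5/2)·[9 + 2·6.875 + 2·4 + 2·2.625 + 2·5 + 2·13.375 + 30] = 25.6875.

25.6875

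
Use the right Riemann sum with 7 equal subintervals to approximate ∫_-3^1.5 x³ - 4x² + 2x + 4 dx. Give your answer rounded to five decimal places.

-28.83673

Δx = (1.5 − (-3))/7 = 9/14.
Right endpoints: -33/14, -12/7, -15/14, -3/7, 3/14, 6/7, 1.5.
f(-33/14) = -98881/2744, f(-12/7) = -5564/343, f(-15/14) = -10879/2744, f(-3/7) = 799/343, f(3/14) = 11675/2744, f(6/7) = 1168/343, f(1.5) = 1.375.
Sum = Δx · [f(-33/14) + f(-12/7) + f(-15/14) + ...].
Sum ≈ -28.83673.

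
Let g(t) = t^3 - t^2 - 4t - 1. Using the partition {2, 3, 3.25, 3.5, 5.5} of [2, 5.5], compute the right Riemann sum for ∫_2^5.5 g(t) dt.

237.59765625

Subinterval widths: 1, 0.25, 0.25, 2.
Right endpoints: 3, 3.25, 3.5, 5.5.
g(3) = 5, g(3.25) = 9.765625, g(3.5) = 15.625, g(5.5) = 113.125.
Sum = Σ Δt_i · g(t_i).
Sum = 237.59765625.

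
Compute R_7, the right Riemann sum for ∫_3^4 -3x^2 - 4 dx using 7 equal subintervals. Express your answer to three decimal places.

Δx = (4 − 3)/7 = 1/7.
Right endpoints: 22/7, 23/7, 24/7, 25/7, 26/7, 27/7, 4.
f(22/7) = -1648/49, f(23/7) = -1783/49, f(24/7) = -1924/49, f(25/7) = -2071/49, f(26/7) = -2224/49, f(27/7) = -2383/49, f(4) = -52.
Sum = Δx · [f(22/7) + f(23/7) + f(24/7) + ...].
Sum ≈ -42.510.

-42.510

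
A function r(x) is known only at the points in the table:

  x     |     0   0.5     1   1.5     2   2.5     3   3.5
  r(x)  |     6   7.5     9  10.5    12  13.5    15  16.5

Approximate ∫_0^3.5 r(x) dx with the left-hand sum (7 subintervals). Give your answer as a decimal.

36.75

Δx = 0.5.
Sum = 0.5·[6 + 7.5 + 9 + 10.5 + 12 + 13.5 + 15] = 36.75.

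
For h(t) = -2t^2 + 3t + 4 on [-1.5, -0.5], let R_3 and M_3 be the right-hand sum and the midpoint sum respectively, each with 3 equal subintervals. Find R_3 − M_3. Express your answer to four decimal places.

1.1111

R_3 ≈ -0.037037.
M_3 ≈ -1.148148.
R_3 − M_3 ≈ 1.1111.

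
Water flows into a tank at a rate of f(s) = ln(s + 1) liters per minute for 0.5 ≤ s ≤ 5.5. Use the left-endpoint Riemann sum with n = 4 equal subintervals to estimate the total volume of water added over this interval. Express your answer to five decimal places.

5.57699

Δs = (5.5 − 0.5)/4 = 1.25.
Left endpoints: 0.5, 1.75, 3, 4.25.
f(0.5) ≈ 0.40547, f(1.75) ≈ 1.01160, f(3) ≈ 1.38629, f(4.25) ≈ 1.65823.
Sum = Δs · [f(0.5) + f(1.75) + f(3) + f(4.25)].
Sum ≈ 5.57699.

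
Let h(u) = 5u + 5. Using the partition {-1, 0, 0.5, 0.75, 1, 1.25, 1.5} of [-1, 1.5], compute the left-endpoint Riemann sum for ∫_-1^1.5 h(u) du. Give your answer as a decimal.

Subinterval widths: 1, 0.5, 0.25, 0.25, 0.25, 0.25.
Left endpoints: -1, 0, 0.5, 0.75, 1, 1.25.
h(-1) = 0, h(0) = 5, h(0.5) = 7.5, h(0.75) = 8.75, h(1) = 10, h(1.25) = 11.25.
Sum = Σ Δu_i · h(u_i).
Sum = 11.875.

11.875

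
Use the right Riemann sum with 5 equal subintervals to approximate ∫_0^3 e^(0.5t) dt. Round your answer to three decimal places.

8.060

Δt = (3 − 0)/5 = 0.6.
Right endpoints: 0.6, 1.2, 1.8, 2.4, 3.
f(0.6) ≈ 1.350, f(1.2) ≈ 1.822, f(1.8) ≈ 2.460, f(2.4) ≈ 3.320, f(3) ≈ 4.482.
Sum = Δt · [f(0.6) + f(1.2) + f(1.8) + f(2.4) + f(3)].
Sum ≈ 8.060.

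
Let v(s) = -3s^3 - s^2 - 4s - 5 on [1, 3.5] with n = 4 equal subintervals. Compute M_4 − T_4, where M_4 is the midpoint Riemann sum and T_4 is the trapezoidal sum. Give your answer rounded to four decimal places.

5.1880

M_4 ≈ -159.025879.
T_4 ≈ -164.213867.
M_4 − T_4 ≈ 5.1880.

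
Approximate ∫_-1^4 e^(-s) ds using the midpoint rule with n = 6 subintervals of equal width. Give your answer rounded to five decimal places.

Δs = (4 − (-1))/6 = 5/6.
Midpoints: -7/12, 0.25, 13/12, 23/12, 2.75, 43/12.
f(-7/12) ≈ 1.79200, f(0.25) ≈ 0.77880, f(13/12) ≈ 0.33847, f(23/12) ≈ 0.14710, f(2.75) ≈ 0.06393, f(43/12) ≈ 0.02778.
Sum = Δs · [f(-7/12) + f(0.25) + f(13/12) + ...].
Sum ≈ 2.62340.

2.62340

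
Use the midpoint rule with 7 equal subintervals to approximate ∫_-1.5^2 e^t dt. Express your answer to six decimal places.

7.091822

Δt = (2 − (-1.5))/7 = 0.5.
Midpoints: -1.25, -0.75, -0.25, 0.25, 0.75, 1.25, 1.75.
f(-1.25) ≈ 0.286505, f(-0.75) ≈ 0.472367, f(-0.25) ≈ 0.778801, f(0.25) ≈ 1.284025, f(0.75) ≈ 2.117000, f(1.25) ≈ 3.490343, f(1.75) ≈ 5.754603.
Sum = Δt · [f(-1.25) + f(-0.75) + f(-0.25) + ...].
Sum ≈ 7.091822.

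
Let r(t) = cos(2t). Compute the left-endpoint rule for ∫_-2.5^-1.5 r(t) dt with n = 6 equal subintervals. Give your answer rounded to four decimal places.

Δt = (-1.5 − (-2.5))/6 = 1/6.
Left endpoints: -2.5, -7/3, -13/6, -2, -11/6, -5/3.
r(-2.5) ≈ 0.2837, r(-7/3) ≈ -0.0457, r(-13/6) ≈ -0.3700, r(-2) ≈ -0.6536, r(-11/6) ≈ -0.8653, r(-5/3) ≈ -0.9817.
Sum = Δt · [r(-2.5) + r(-7/3) + r(-13/6) + ...].
Sum ≈ -0.4388.

-0.4388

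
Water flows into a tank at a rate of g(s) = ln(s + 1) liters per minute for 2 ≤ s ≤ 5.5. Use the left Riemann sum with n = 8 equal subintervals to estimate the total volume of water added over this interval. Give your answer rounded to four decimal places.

Δs = (5.5 − 2)/8 = 0.4375.
Left endpoints: 2, 2.4375, 2.875, 3.3125, 3.75, 4.1875, 4.625, 5.0625.
g(2) ≈ 1.0986, g(2.4375) ≈ 1.2347, g(2.875) ≈ 1.3545, g(3.3125) ≈ 1.4615, g(3.75) ≈ 1.5581, g(4.1875) ≈ 1.6463, g(4.625) ≈ 1.7272, g(5.0625) ≈ 1.8021.
Sum = Δs · [g(2) + g(2.4375) + g(2.875) + ...].
Sum ≈ 5.1989.

5.1989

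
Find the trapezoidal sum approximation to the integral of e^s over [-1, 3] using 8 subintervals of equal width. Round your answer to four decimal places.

Δs = (3 − (-1))/8 = 0.5.
f(-1) ≈ 0.3679, f(-0.5) ≈ 0.6065, f(0) ≈ 1.0000, f(0.5) ≈ 1.6487, f(1) ≈ 2.7183, f(1.5) ≈ 4.4817, f(2) ≈ 7.3891, f(2.5) ≈ 12.1825, f(3) ≈ 20.0855.
T_8 = (Δs/2)·[f(s_0) + 2f(s_1) + ... + 2f(s_{7}) + f(s_8)].
Sum ≈ 20.1267.

20.1267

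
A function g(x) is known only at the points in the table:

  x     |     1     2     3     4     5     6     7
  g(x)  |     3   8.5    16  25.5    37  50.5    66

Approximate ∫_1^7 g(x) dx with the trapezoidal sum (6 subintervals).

172

Δx = 1.
T_6 = (1/2)·[3 + 2·8.5 + 2·16 + 2·25.5 + 2·37 + 2·50.5 + 66] = 172.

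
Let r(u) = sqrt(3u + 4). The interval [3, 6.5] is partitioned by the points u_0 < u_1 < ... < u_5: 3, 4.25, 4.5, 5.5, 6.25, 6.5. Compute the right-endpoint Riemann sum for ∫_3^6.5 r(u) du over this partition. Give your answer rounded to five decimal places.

15.47856

Subinterval widths: 1.25, 0.25, 1, 0.75, 0.25.
Right endpoints: 4.25, 4.5, 5.5, 6.25, 6.5.
r(4.25) ≈ 4.09268, r(4.5) ≈ 4.18330, r(5.5) ≈ 4.52769, r(6.25) ≈ 4.76970, r(6.5) ≈ 4.84768.
Sum = Σ Δu_i · r(u_i).
Sum ≈ 15.47856.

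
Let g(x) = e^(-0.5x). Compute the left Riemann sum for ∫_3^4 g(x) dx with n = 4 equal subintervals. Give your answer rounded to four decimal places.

Δx = (4 − 3)/4 = 0.25.
Left endpoints: 3, 3.25, 3.5, 3.75.
g(3) ≈ 0.2231, g(3.25) ≈ 0.1969, g(3.5) ≈ 0.1738, g(3.75) ≈ 0.1534.
Sum = Δx · [g(3) + g(3.25) + g(3.5) + g(3.75)].
Sum ≈ 0.1868.

0.1868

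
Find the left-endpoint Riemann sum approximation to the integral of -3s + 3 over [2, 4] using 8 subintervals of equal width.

Δs = (4 − 2)/8 = 0.25.
Left endpoints: 2, 2.25, 2.5, 2.75, 3, 3.25, 3.5, 3.75.
f(2) = -3, f(2.25) = -3.75, f(2.5) = -4.5, f(2.75) = -5.25, f(3) = -6, f(3.25) = -6.75, f(3.5) = -7.5, f(3.75) = -8.25.
Sum = Δs · [f(2) + f(2.25) + f(2.5) + ...].
Sum = -11.25.

-11.25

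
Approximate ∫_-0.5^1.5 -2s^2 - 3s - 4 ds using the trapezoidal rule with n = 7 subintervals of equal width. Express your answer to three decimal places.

Δs = (1.5 − (-0.5))/7 = 2/7.
f(-0.5) = -3, f(-3/14) = -169/49, f(1/14) = -207/49, f(5/14) = -261/49, f(9/14) = -331/49, f(13/14) = -417/49, f(17/14) = -519/49, f(1.5) = -13.
T_7 = (Δs/2)·[f(s_0) + 2f(s_1) + ... + 2f(s_{6}) + f(s_7)].
Sum ≈ -13.388.

-13.388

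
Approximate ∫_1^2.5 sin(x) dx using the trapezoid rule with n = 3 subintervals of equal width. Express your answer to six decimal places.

1.313382

Δx = (2.5 − 1)/3 = 0.5.
f(1) ≈ 0.841471, f(1.5) ≈ 0.997495, f(2) ≈ 0.909297, f(2.5) ≈ 0.598472.
T_3 = (Δx/2)·[f(x_0) + 2f(x_1) + 2f(x_2) + f(x_3)].
Sum ≈ 1.313382.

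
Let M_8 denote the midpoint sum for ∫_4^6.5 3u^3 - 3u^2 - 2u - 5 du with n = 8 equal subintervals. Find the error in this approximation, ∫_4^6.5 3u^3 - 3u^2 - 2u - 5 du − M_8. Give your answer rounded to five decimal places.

0.90027

Exact integral: ∫_4^6.5 f(u) du = 897.421875.
M_8 ≈ 896.5216064.
Error ≈ 897.421875 − 896.5216064 ≈ 0.90027.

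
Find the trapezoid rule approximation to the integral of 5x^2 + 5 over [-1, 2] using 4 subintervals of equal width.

Δx = (2 − (-1))/4 = 0.75.
f(-1) = 10, f(-0.25) = 5.3125, f(0.5) = 6.25, f(1.25) = 12.8125, f(2) = 25.
T_4 = (Δx/2)·[f(x_0) + 2f(x_1) + 2f(x_2) + 2f(x_3) + f(x_4)].
Sum = 31.40625.

31.40625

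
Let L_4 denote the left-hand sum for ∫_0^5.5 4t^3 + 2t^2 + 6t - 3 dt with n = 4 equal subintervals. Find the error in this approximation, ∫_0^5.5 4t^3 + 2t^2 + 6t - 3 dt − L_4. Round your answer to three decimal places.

461.155

Exact integral: ∫_0^5.5 f(t) dt ≈ 1100.22917.
L_4 = 639.07421875.
Error ≈ 1100.22917 − 639.07421875 ≈ 461.155.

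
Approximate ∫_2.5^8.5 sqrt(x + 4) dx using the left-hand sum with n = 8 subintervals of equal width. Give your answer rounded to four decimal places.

18.0426

Δx = (8.5 − 2.5)/8 = 0.75.
Left endpoints: 2.5, 3.25, 4, 4.75, 5.5, 6.25, 7, 7.75.
f(2.5) ≈ 2.5495, f(3.25) ≈ 2.6926, f(4) ≈ 2.8284, f(4.75) ≈ 2.9580, f(5.5) ≈ 3.0822, f(6.25) ≈ 3.2016, f(7) ≈ 3.3166, f(7.75) ≈ 3.4278.
Sum = Δx · [f(2.5) + f(3.25) + f(4) + ...].
Sum ≈ 18.0426.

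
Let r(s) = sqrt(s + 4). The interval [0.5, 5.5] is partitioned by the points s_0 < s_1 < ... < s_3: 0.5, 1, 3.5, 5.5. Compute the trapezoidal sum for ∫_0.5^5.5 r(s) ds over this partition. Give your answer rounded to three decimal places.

Subinterval widths: 0.5, 2.5, 2.
r(0.5) ≈ 2.121, r(1) ≈ 2.236, r(3.5) ≈ 2.739, r(5.5) ≈ 3.082.
On each subinterval the trapezoid contributes (Δs_i/2)·[r(s_{i-1}) + r(s_i)].
Sum ≈ 13.129.

13.129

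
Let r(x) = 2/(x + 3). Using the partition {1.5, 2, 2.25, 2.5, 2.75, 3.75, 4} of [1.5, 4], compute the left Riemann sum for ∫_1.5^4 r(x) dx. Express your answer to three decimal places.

0.930

Subinterval widths: 0.5, 0.25, 0.25, 0.25, 1, 0.25.
Left endpoints: 1.5, 2, 2.25, 2.5, 2.75, 3.75.
r(1.5) = 4/9, r(2) = 0.4, r(2.25) = 8/21, r(2.5) = 4/11, r(2.75) = 8/23, r(3.75) = 8/27.
Sum = Σ Δx_i · r(x_i).
Sum ≈ 0.930.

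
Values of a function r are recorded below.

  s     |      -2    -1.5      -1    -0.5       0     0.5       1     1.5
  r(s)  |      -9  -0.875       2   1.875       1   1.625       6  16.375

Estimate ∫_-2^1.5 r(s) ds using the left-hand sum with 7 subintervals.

Δs = 0.5.
Sum = 0.5·[(-9) + (-0.875) + 2 + 1.875 + 1 + 1.625 + 6] = 1.3125.

1.3125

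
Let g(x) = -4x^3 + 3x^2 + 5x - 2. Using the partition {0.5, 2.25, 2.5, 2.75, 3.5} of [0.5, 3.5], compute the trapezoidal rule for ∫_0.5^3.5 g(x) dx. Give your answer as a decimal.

-97.875

Subinterval widths: 1.75, 0.25, 0.25, 0.75.
g(0.5) = 0.75, g(2.25) = -21.125, g(2.5) = -33.25, g(2.75) = -48.75, g(3.5) = -119.25.
On each subinterval the trapezoid contributes (Δx_i/2)·[g(x_{i-1}) + g(x_i)].
Sum = -97.875.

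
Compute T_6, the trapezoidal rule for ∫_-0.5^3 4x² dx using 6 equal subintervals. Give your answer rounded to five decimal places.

36.96065

Δx = (3 − (-0.5))/6 = 7/12.
f(-0.5) = 1, f(1/12) = 1/36, f(2/3) = 16/9, f(1.25) = 6.25, f(11/6) = 121/9, f(29/12) = 841/36, f(3) = 36.
T_6 = (Δx/2)·[f(x_0) + 2f(x_1) + ... + 2f(x_{5}) + f(x_6)].
Sum ≈ 36.96065.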